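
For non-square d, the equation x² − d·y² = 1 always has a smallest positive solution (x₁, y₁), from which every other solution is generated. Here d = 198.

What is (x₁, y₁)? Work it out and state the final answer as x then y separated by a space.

[14; 14,28] for √198; ℓ=2 ⇒ convergent index 1
k=0  a_k=14  p_k/q_k = 14/1
k=1  a_k=14  p_k/q_k = 197/14
fundamental: x₁=197, y₁=14  (since 38809 − 198·196 = 1)

197 14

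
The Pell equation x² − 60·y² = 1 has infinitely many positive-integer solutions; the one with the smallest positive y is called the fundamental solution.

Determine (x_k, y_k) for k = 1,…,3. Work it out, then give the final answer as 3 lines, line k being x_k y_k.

√60 → a₀=7, period (1,2,1,14); ℓ=4 even so k=3
k=0  a_k=7  p_k/q_k = 7/1
…
k=2  a_k=2  p_k/q_k = 23/3
k=3  a_k=1  p_k/q_k = 31/4
(x₁, y₁) = (31, 4);  31² − 60·4² = 1 ✓
n=2: (31,4)∘(31,4) = (31·31+60·4·4, 31·4+4·31) = (1921,248)
n=3: (1921,248)∘(31,4) = (31·1921+60·4·248, 31·248+4·1921) = (119071,15372)

31 4
1921 248
119071 15372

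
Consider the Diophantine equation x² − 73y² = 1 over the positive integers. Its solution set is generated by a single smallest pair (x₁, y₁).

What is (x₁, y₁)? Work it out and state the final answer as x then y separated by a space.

√73 → a₀=8, period (1,1,5,5,1,1,16); ℓ=7 odd so k=13
k=0  a_k=8  p_k/q_k = 8/1
…
k=2  a_k=1  p_k/q_k = 17/2
k=3  a_k=5  p_k/q_k = 94/11
k=4  a_k=5  p_k/q_k = 487/57
…
k=6  a_k=1  p_k/q_k = 1068/125
…
k=8  a_k=1  p_k/q_k = 18737/2193
k=9  a_k=1  p_k/q_k = 36406/4261
k=10  a_k=5  p_k/q_k = 200767/23498
k=11  a_k=5  p_k/q_k = 1040241/121751
k=12  a_k=1  p_k/q_k = 1241008/145249
k=13  a_k=1  p_k/q_k = 2281249/267000
fundamental: x₁=2281249, y₁=267000  (since 5204097000001 − 73·71289000000 = 1)

2281249 267000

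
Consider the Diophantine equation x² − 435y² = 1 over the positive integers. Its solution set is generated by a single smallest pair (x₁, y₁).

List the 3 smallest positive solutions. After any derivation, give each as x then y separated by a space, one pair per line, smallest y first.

146 7
42631 2044
12448106 596841

[20; 1,5,1,40] for √435; ℓ=4 ⇒ convergent index 3
step 0: (20, 1)  from 20·(1,0) + (0,1)
step 1: (21, 1)  from 1·(20,1) + (1,0)
step 2: (125, 6)  from 5·(21,1) + (20,1)
step 3: (146, 7)  from 1·(125,6) + (21,1)
→ (146, 7).  Check: 146²=21316, 435·7²=21315, difference 1.
n=2: (146,7)∘(146,7) = (146·146+435·7·7, 146·7+7·146) = (42631,2044)
n=3: (42631,2044)∘(146,7) = (146·42631+435·7·2044, 146·2044+7·42631) = (12448106,596841)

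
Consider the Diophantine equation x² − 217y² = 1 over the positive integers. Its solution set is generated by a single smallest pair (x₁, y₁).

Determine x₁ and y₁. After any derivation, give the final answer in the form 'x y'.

d=217: √d = [14; 1,2,1,2,1,…,2,1,28] (ℓ=16, even), read p_15/q_15
step 0: (14, 1)  from 14·(1,0) + (0,1)
step 1: (15, 1)  from 1·(14,1) + (1,0)
step 2: (44, 3)  from 2·(15,1) + (14,1)
step 3: (59, 4)  from 1·(44,3) + (15,1)
step 4: (162, 11)  from 2·(59,4) + (44,3)
step 5: (221, 15)  from 1·(162,11) + (59,4)
step 6: (383, 26)  from 1·(221,15) + (162,11)
step 7: (3668, 249)  from 9·(383,26) + (221,15)
step 8: (15055, 1022)  from 4·(3668,249) + (383,26)
step 9: (139163, 9447)  from 9·(15055,1022) + (3668,249)
step 10: (154218, 10469)  from 1·(139163,9447) + (15055,1022)
…
step 12: (740980, 50301)  from 2·(293381,19916) + (154218,10469)
step 13: (1034361, 70217)  from 1·(740980,50301) + (293381,19916)
step 14: (2809702, 190735)  from 2·(1034361,70217) + (740980,50301)
step 15: (3844063, 260952)  from 1·(2809702,190735) + (1034361,70217)
(x₁, y₁) = (3844063, 260952);  3844063² − 217·260952² = 1 ✓

3844063 260952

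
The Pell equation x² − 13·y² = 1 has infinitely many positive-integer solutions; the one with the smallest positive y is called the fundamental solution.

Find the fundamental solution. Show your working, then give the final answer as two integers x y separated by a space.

√13 → a₀=3, period (1,1,1,1,6); ℓ=5 odd so k=9
step 0: (3, 1)  from 3·(1,0) + (0,1)
…
step 2: (7, 2)  from 1·(4,1) + (3,1)
…
step 7: (256, 71)  from 1·(137,38) + (119,33)
step 8: (393, 109)  from 1·(256,71) + (137,38)
step 9: (649, 180)  from 1·(393,109) + (256,71)
→ (649, 180).  Check: 649²=421201, 13·180²=421200, difference 1.

649 180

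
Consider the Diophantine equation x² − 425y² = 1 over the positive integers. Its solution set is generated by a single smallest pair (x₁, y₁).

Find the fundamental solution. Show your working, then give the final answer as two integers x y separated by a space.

√425 → a₀=20, period (1,1,1,1,1,1,40); ℓ=7 odd so k=13
a_0=20:  p_0=20·1+0=20,  q_0=20·0+1=1
a_1=1:  p_1=1·20+1=21,  q_1=1·1+0=1
a_2=1:  p_2=1·21+20=41,  q_2=1·1+1=2
a_3=1:  p_3=1·41+21=62,  q_3=1·2+1=3
…
a_5=1:  p_5=1·103+62=165,  q_5=1·5+3=8
a_6=1:  p_6=1·165+103=268,  q_6=1·8+5=13
a_7=40:  p_7=40·268+165=10885,  q_7=40·13+8=528
…
a_12=1:  p_12=1·55229+33191=88420,  q_12=1·2679+1610=4289
a_13=1:  p_13=1·88420+55229=143649,  q_13=1·4289+2679=6968
(x₁, y₁) = (143649, 6968);  143649² − 425·6968² = 1 ✓

143649 6968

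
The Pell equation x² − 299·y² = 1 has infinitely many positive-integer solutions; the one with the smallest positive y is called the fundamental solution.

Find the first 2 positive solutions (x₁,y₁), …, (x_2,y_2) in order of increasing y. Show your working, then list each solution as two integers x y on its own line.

415 24
344449 19920

[17; 3,2,3,34] for √299; ℓ=4 ⇒ convergent index 3
step 0: (17, 1)  from 17·(1,0) + (0,1)
…
step 2: (121, 7)  from 2·(52,3) + (17,1)
step 3: (415, 24)  from 3·(121,7) + (52,3)
(x₁, y₁) = (415, 24);  415² − 299·24² = 1 ✓
(415+24√299)^2 = 344449 + 19920√299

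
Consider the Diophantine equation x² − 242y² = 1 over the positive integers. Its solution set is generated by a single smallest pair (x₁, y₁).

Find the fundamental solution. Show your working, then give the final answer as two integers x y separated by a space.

√242 = [15; 1,1,3,1,14,1,3,1,1,30, …], period ℓ=10 (even) → k=9
k=0  a_k=15  p_k/q_k = 15/1
k=1  a_k=1  p_k/q_k = 16/1
k=2  a_k=1  p_k/q_k = 31/2
…
k=4  a_k=1  p_k/q_k = 140/9
k=5  a_k=14  p_k/q_k = 2069/133
…
k=7  a_k=3  p_k/q_k = 8696/559
k=8  a_k=1  p_k/q_k = 10905/701
k=9  a_k=1  p_k/q_k = 19601/1260
(x₁, y₁) = (19601, 1260);  19601² − 242·1260² = 1 ✓

19601 1260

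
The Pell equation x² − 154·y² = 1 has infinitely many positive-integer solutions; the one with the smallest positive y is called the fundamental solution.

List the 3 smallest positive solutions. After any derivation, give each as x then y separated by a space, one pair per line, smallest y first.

21295 1716
906954049 73084440
38627172925615 3112666297884

√154 → a₀=12, period (2,2,3,1,2,1,3,2,2,24); ℓ=10 even so k=9
a_0=12:  p_0=12·1+0=12,  q_0=12·0+1=1
…
a_2=2:  p_2=2·25+12=62,  q_2=2·2+1=5
…
a_4=1:  p_4=1·211+62=273,  q_4=1·17+5=22
a_5=2:  p_5=2·273+211=757,  q_5=2·22+17=61
…
a_8=2:  p_8=2·3847+1030=8724,  q_8=2·310+83=703
a_9=2:  p_9=2·8724+3847=21295,  q_9=2·703+310=1716
fundamental: x₁=21295, y₁=1716  (since 453477025 − 154·2944656 = 1)
(21295+1716√154)^2 = 906954049 + 73084440√154
(21295+1716√154)^3 = 38627172925615 + 3112666297884√154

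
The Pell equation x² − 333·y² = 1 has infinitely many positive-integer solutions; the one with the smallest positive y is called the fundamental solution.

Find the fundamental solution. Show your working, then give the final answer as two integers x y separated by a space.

73 4

[18; 4,36] for √333; ℓ=2 ⇒ convergent index 1
step 0: (18, 1)  from 18·(1,0) + (0,1)
step 1: (73, 4)  from 4·(18,1) + (1,0)
→ (73, 4).  Check: 73²=5329, 333·4²=5328, difference 1.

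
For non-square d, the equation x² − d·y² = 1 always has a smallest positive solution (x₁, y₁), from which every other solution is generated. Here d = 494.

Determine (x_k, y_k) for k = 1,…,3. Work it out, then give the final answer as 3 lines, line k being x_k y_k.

73035 3286
10668222449 479986020
1558307253052395 70111557938114

[22; 4,2,2,1,2,1,2,2,4,44] for √494; ℓ=10 ⇒ convergent index 9
k=0  a_k=22  p_k/q_k = 22/1
k=1  a_k=4  p_k/q_k = 89/4
k=2  a_k=2  p_k/q_k = 200/9
k=3  a_k=2  p_k/q_k = 489/22
k=4  a_k=1  p_k/q_k = 689/31
…
k=7  a_k=2  p_k/q_k = 6979/314
k=8  a_k=2  p_k/q_k = 16514/743
k=9  a_k=4  p_k/q_k = 73035/3286
(x₁, y₁) = (73035, 3286);  73035² − 494·3286² = 1 ✓
n=2: (73035,3286)∘(73035,3286) = (73035·73035+494·3286·3286, 73035·3286+3286·73035) = (10668222449,479986020)
n=3: (10668222449,479986020)∘(73035,3286) = (73035·10668222449+494·3286·479986020, 73035·479986020+3286·10668222449) = (1558307253052395,70111557938114)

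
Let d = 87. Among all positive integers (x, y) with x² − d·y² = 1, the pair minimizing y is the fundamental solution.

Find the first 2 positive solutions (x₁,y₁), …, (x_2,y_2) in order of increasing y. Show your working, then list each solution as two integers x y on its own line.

[9; 3,18] for √87; ℓ=2 ⇒ convergent index 1
i=0: a=9 ⇒ p=9, q=1
i=1: a=3 ⇒ p=28, q=3
→ (28, 3).  Check: 28²=784, 87·3²=783, difference 1.
(x_2, y_2) = (28·28 + 87·3·3, 28·3 + 3·28) = (1567, 168)

28 3
1567 168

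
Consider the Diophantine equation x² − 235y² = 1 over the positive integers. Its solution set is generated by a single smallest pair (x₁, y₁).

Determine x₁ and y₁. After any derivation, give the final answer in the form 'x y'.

46 3

√235 → a₀=15, period (3,30); ℓ=2 even so k=1
a_0=15:  p_0=15·1+0=15,  q_0=15·0+1=1
a_1=3:  p_1=3·15+1=46,  q_1=3·1+0=3
→ (46, 3).  Check: 46²=2116, 235·3²=2115, difference 1.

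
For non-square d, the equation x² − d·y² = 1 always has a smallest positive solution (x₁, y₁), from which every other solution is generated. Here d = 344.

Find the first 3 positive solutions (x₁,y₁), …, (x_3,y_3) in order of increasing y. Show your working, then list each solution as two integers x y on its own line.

√344 → a₀=18, period (1,1,4,1,3,1,4,1,1,36); ℓ=10 even so k=9
k=0  a_k=18  p_k/q_k = 18/1
…
k=6  a_k=1  p_k/q_k = 983/53
k=7  a_k=4  p_k/q_k = 4711/254
k=8  a_k=1  p_k/q_k = 5694/307
k=9  a_k=1  p_k/q_k = 10405/561
→ (10405, 561).  Check: 10405²=108264025, 344·561²=108264024, difference 1.
(x_2, y_2) = (10405·10405 + 344·561·561, 10405·561 + 561·10405) = (216528049, 11674410)
(x_3, y_3) = (10405·216528049 + 344·561·11674410, 10405·11674410 + 561·216528049) = (4505948689285, 242944471539)

10405 561
216528049 11674410
4505948689285 242944471539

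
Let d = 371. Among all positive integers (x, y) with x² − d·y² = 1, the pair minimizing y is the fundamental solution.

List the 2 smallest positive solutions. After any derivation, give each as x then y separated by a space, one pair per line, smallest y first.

√371 → a₀=19, period (3,1,4,1,3,38); ℓ=6 even so k=5
k=0  a_k=19  p_k/q_k = 19/1
…
k=2  a_k=1  p_k/q_k = 77/4
k=3  a_k=4  p_k/q_k = 366/19
k=4  a_k=1  p_k/q_k = 443/23
k=5  a_k=3  p_k/q_k = 1695/88
fundamental: x₁=1695, y₁=88  (since 2873025 − 371·7744 = 1)
k=2:  x_2 = 1695·1695+371·88·88 = 5746049,  y_2 = 1695·88+88·1695 = 298320

1695 88
5746049 298320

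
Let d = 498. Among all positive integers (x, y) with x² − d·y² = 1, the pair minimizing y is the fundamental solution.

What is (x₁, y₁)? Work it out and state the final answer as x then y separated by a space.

179777 8056

√498 → a₀=22, period (3,6,22,6,3,44); ℓ=6 even so k=5
step 0: (22, 1)  from 22·(1,0) + (0,1)
step 1: (67, 3)  from 3·(22,1) + (1,0)
…
step 3: (9395, 421)  from 22·(424,19) + (67,3)
step 4: (56794, 2545)  from 6·(9395,421) + (424,19)
step 5: (179777, 8056)  from 3·(56794,2545) + (9395,421)
→ (179777, 8056).  Check: 179777²=32319769729, 498·8056²=32319769728, difference 1.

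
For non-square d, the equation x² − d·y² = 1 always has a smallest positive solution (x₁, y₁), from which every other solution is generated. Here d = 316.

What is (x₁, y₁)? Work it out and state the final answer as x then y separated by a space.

[17; 1,3,2,8,2,3,1,34] for √316; ℓ=8 ⇒ convergent index 7
k=0  a_k=17  p_k/q_k = 17/1
…
k=6  a_k=3  p_k/q_k = 9937/559
k=7  a_k=1  p_k/q_k = 12799/720
→ (12799, 720).  Check: 12799²=163814401, 316·720²=163814400, difference 1.

12799 720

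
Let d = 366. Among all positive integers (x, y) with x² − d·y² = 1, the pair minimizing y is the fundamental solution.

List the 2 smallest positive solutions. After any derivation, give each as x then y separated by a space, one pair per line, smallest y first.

907925 47458
1648655611249 86176609300

√366 = [19; 7,1,1,1,2,12,2,1,1,1,7,38, …], period ℓ=12 (even) → k=11
i=0: a=19 ⇒ p=19, q=1
i=1: a=7 ⇒ p=134, q=7
…
i=5: a=2 ⇒ p=1167, q=61
…
i=7: a=2 ⇒ p=30055, q=1571
…
i=10: a=1 ⇒ p=119053, q=6223
i=11: a=7 ⇒ p=907925, q=47458
→ (907925, 47458).  Check: 907925²=824327805625, 366·47458²=824327805624, difference 1.
n=2: (907925,47458)∘(907925,47458) = (907925·907925+366·47458·47458, 907925·47458+47458·907925) = (1648655611249,86176609300)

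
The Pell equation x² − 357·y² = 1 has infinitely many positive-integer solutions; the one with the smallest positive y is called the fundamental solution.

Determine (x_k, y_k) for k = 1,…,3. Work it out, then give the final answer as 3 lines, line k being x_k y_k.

3401 180
23133601 1224360
157354750601 8328096540

[18; 1,8,2,8,1,36] for √357; ℓ=6 ⇒ convergent index 5
a_0=18:  p_0=18·1+0=18,  q_0=18·0+1=1
a_1=1:  p_1=1·18+1=19,  q_1=1·1+0=1
…
a_4=8:  p_4=8·359+170=3042,  q_4=8·19+9=161
a_5=1:  p_5=1·3042+359=3401,  q_5=1·161+19=180
→ (3401, 180).  Check: 3401²=11566801, 357·180²=11566800, difference 1.
(x_2, y_2) = (3401·3401 + 357·180·180, 3401·180 + 180·3401) = (23133601, 1224360)
(x_3, y_3) = (3401·23133601 + 357·180·1224360, 3401·1224360 + 180·23133601) = (157354750601, 8328096540)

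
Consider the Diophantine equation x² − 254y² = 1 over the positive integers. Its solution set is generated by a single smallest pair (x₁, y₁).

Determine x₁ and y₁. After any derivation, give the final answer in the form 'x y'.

255 16

d=254: √d = [15; 1,14,1,30] (ℓ=4, even), read p_3/q_3
step 0: (15, 1)  from 15·(1,0) + (0,1)
step 1: (16, 1)  from 1·(15,1) + (1,0)
step 2: (239, 15)  from 14·(16,1) + (15,1)
step 3: (255, 16)  from 1·(239,15) + (16,1)
→ (255, 16).  Check: 255²=65025, 254·16²=65024, difference 1.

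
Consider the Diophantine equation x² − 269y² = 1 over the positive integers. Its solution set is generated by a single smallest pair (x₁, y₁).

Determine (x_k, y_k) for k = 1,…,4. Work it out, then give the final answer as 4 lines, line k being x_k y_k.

13449 820
361751201 22056360
9730383791049 593271970460
261727862849884801 15957829439376720

√269 → a₀=16, period (2,2,32); ℓ=3 odd so k=5
step 0: (16, 1)  from 16·(1,0) + (0,1)
step 1: (33, 2)  from 2·(16,1) + (1,0)
…
step 3: (2657, 162)  from 32·(82,5) + (33,2)
step 4: (5396, 329)  from 2·(2657,162) + (82,5)
step 5: (13449, 820)  from 2·(5396,329) + (2657,162)
fundamental: x₁=13449, y₁=820  (since 180875601 − 269·672400 = 1)
(x_2, y_2) = (13449·13449 + 269·820·820, 13449·820 + 820·13449) = (361751201, 22056360)
(x_3, y_3) = (13449·361751201 + 269·820·22056360, 13449·22056360 + 820·361751201) = (9730383791049, 593271970460)
(x_4, y_4) = (13449·9730383791049 + 269·820·593271970460, 13449·593271970460 + 820·9730383791049) = (261727862849884801, 15957829439376720)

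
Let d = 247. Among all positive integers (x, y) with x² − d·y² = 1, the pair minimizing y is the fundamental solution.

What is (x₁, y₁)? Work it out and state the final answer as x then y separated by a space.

d=247: √d = [15; 1,2,1,1,9,1,9,1,1,2,1,30] (ℓ=12, even), read p_11/q_11
a_0=15:  p_0=15·1+0=15,  q_0=15·0+1=1
…
a_2=2:  p_2=2·16+15=47,  q_2=2·1+1=3
…
a_4=1:  p_4=1·63+47=110,  q_4=1·4+3=7
a_5=9:  p_5=9·110+63=1053,  q_5=9·7+4=67
a_6=1:  p_6=1·1053+110=1163,  q_6=1·67+7=74
a_7=9:  p_7=9·1163+1053=11520,  q_7=9·74+67=733
a_8=1:  p_8=1·11520+1163=12683,  q_8=1·733+74=807
…
a_10=2:  p_10=2·24203+12683=61089,  q_10=2·1540+807=3887
a_11=1:  p_11=1·61089+24203=85292,  q_11=1·3887+1540=5427
(x₁, y₁) = (85292, 5427);  85292² − 247·5427² = 1 ✓

85292 5427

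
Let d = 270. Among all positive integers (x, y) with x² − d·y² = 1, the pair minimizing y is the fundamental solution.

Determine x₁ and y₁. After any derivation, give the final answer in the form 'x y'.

5291 322

√270 = [16; 2,3,6,3,2,32, …], period ℓ=6 (even) → k=5
step 0: (16, 1)  from 16·(1,0) + (0,1)
step 1: (33, 2)  from 2·(16,1) + (1,0)
step 2: (115, 7)  from 3·(33,2) + (16,1)
step 3: (723, 44)  from 6·(115,7) + (33,2)
step 4: (2284, 139)  from 3·(723,44) + (115,7)
step 5: (5291, 322)  from 2·(2284,139) + (723,44)
→ (5291, 322).  Check: 5291²=27994681, 270·322²=27994680, difference 1.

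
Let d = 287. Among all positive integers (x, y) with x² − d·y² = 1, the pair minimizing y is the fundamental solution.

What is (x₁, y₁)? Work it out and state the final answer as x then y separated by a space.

288 17

√287 = [16; 1,15,1,32, …], period ℓ=4 (even) → k=3
i=0: a=16 ⇒ p=16, q=1
i=1: a=1 ⇒ p=17, q=1
i=2: a=15 ⇒ p=271, q=16
i=3: a=1 ⇒ p=288, q=17
fundamental: x₁=288, y₁=17  (since 82944 − 287·289 = 1)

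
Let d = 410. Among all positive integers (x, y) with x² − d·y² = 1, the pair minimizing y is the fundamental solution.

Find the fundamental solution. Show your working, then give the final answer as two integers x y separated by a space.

81 4

√410 → a₀=20, period (4,40); ℓ=2 even so k=1
k=0  a_k=20  p_k/q_k = 20/1
k=1  a_k=4  p_k/q_k = 81/4
fundamental: x₁=81, y₁=4  (since 6561 − 410·16 = 1)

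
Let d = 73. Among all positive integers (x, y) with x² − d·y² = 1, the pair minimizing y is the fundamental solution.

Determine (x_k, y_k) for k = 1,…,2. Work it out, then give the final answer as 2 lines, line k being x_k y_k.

2281249 267000
10408194000001 1218186966000

[8; 1,1,5,5,1,1,16] for √73; ℓ=7 ⇒ convergent index 13
step 0: (8, 1)  from 8·(1,0) + (0,1)
step 1: (9, 1)  from 1·(8,1) + (1,0)
…
step 3: (94, 11)  from 5·(17,2) + (9,1)
step 4: (487, 57)  from 5·(94,11) + (17,2)
…
step 8: (18737, 2193)  from 1·(17669,2068) + (1068,125)
…
step 12: (1241008, 145249)  from 1·(1040241,121751) + (200767,23498)
step 13: (2281249, 267000)  from 1·(1241008,145249) + (1040241,121751)
fundamental: x₁=2281249, y₁=267000  (since 5204097000001 − 73·71289000000 = 1)
(2281249+267000√73)^2 = 10408194000001 + 1218186966000√73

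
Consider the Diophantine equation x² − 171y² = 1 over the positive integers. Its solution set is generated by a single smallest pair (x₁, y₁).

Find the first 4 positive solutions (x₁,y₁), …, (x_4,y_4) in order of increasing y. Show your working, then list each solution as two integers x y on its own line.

√171 → a₀=13, period (13,26); ℓ=2 even so k=1
i=0: a=13 ⇒ p=13, q=1
i=1: a=13 ⇒ p=170, q=13
→ (170, 13).  Check: 170²=28900, 171·13²=28899, difference 1.
(x_2, y_2) = (170·170 + 171·13·13, 170·13 + 13·170) = (57799, 4420)
(x_3, y_3) = (170·57799 + 171·13·4420, 170·4420 + 13·57799) = (19651490, 1502787)
(x_4, y_4) = (170·19651490 + 171·13·1502787, 170·1502787 + 13·19651490) = (6681448801, 510943160)

170 13
57799 4420
19651490 1502787
6681448801 510943160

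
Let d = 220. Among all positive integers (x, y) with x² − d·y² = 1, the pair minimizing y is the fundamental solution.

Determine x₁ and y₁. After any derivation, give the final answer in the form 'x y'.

[14; 1,4,1,28] for √220; ℓ=4 ⇒ convergent index 3
a_0=14:  p_0=14·1+0=14,  q_0=14·0+1=1
…
a_2=4:  p_2=4·15+14=74,  q_2=4·1+1=5
a_3=1:  p_3=1·74+15=89,  q_3=1·5+1=6
(x₁, y₁) = (89, 6);  89² − 220·6² = 1 ✓

89 6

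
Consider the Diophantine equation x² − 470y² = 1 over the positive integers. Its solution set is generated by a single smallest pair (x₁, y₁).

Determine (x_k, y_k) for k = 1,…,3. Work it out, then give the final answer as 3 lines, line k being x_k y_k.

1691 78
5718961 263796
19341524411 892157994

d=470: √d = [21; 1,2,8,2,1,42] (ℓ=6, even), read p_5/q_5
a_0=21:  p_0=21·1+0=21,  q_0=21·0+1=1
…
a_3=8:  p_3=8·65+22=542,  q_3=8·3+1=25
a_4=2:  p_4=2·542+65=1149,  q_4=2·25+3=53
a_5=1:  p_5=1·1149+542=1691,  q_5=1·53+25=78
(x₁, y₁) = (1691, 78);  1691² − 470·78² = 1 ✓
(x_2, y_2) = (1691·1691 + 470·78·78, 1691·78 + 78·1691) = (5718961, 263796)
(x_3, y_3) = (1691·5718961 + 470·78·263796, 1691·263796 + 78·5718961) = (19341524411, 892157994)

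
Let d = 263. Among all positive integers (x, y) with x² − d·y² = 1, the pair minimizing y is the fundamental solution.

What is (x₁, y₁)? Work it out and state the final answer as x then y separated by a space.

√263 → a₀=16, period (4,1,1,1,1,15,1,1,1,1,4,32); ℓ=12 even so k=11
step 0: (16, 1)  from 16·(1,0) + (0,1)
…
step 6: (5822, 359)  from 15·(373,23) + (227,14)
…
step 10: (30229, 1864)  from 1·(18212,1123) + (12017,741)
step 11: (139128, 8579)  from 4·(30229,1864) + (18212,1123)
(x₁, y₁) = (139128, 8579);  139128² − 263·8579² = 1 ✓

139128 8579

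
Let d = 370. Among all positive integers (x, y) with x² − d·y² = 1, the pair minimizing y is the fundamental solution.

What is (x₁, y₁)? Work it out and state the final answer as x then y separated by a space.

√370 = [19; 4,4,38, …], period ℓ=3 (odd) → k=5
a_0=19:  p_0=19·1+0=19,  q_0=19·0+1=1
…
a_2=4:  p_2=4·77+19=327,  q_2=4·4+1=17
…
a_4=4:  p_4=4·12503+327=50339,  q_4=4·650+17=2617
a_5=4:  p_5=4·50339+12503=213859,  q_5=4·2617+650=11118
fundamental: x₁=213859, y₁=11118  (since 45735671881 − 370·123609924 = 1)

213859 11118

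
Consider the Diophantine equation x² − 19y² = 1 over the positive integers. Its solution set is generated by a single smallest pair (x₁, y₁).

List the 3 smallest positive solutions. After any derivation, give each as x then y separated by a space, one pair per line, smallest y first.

d=19: √d = [4; 2,1,3,1,2,8] (ℓ=6, even), read p_5/q_5
i=0: a=4 ⇒ p=4, q=1
i=1: a=2 ⇒ p=9, q=2
i=2: a=1 ⇒ p=13, q=3
i=3: a=3 ⇒ p=48, q=11
i=4: a=1 ⇒ p=61, q=14
i=5: a=2 ⇒ p=170, q=39
(x₁, y₁) = (170, 39);  170² − 19·39² = 1 ✓
k=2:  x_2 = 170·170+19·39·39 = 57799,  y_2 = 170·39+39·170 = 13260
k=3:  x_3 = 170·57799+19·39·13260 = 19651490,  y_3 = 170·13260+39·57799 = 4508361

170 39
57799 13260
19651490 4508361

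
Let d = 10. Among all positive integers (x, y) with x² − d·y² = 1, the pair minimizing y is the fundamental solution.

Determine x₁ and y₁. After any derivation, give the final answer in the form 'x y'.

√10 = [3; 6, …], period ℓ=1 (odd) → k=1
k=0  a_k=3  p_k/q_k = 3/1
k=1  a_k=6  p_k/q_k = 19/6
→ (19, 6).  Check: 19²=361, 10·6²=360, difference 1.

19 6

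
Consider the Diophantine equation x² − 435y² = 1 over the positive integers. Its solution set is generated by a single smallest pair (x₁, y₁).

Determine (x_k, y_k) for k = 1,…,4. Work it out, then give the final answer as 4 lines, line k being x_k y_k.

[20; 1,5,1,40] for √435; ℓ=4 ⇒ convergent index 3
k=0  a_k=20  p_k/q_k = 20/1
…
k=2  a_k=5  p_k/q_k = 125/6
k=3  a_k=1  p_k/q_k = 146/7
(x₁, y₁) = (146, 7);  146² − 435·7² = 1 ✓
(146+7√435)^2 = 42631 + 2044√435
(146+7√435)^3 = 12448106 + 596841√435
(146+7√435)^4 = 3634804321 + 174275528√435

146 7
42631 2044
12448106 596841
3634804321 174275528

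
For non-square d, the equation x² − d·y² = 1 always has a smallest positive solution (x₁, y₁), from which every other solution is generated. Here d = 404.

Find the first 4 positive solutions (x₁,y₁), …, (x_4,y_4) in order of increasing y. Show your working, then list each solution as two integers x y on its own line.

201 10
80801 4020
32481801 1616030
13057603201 649640040

[20; 10,40] for √404; ℓ=2 ⇒ convergent index 1
k=0  a_k=20  p_k/q_k = 20/1
k=1  a_k=10  p_k/q_k = 201/10
(x₁, y₁) = (201, 10);  201² − 404·10² = 1 ✓
(x_2, y_2) = (201·201 + 404·10·10, 201·10 + 10·201) = (80801, 4020)
(x_3, y_3) = (201·80801 + 404·10·4020, 201·4020 + 10·80801) = (32481801, 1616030)
(x_4, y_4) = (201·32481801 + 404·10·1616030, 201·1616030 + 10·32481801) = (13057603201, 649640040)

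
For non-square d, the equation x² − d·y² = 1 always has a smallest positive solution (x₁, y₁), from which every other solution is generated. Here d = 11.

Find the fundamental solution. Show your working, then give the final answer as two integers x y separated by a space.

√11 → a₀=3, period (3,6); ℓ=2 even so k=1
k=0  a_k=3  p_k/q_k = 3/1
k=1  a_k=3  p_k/q_k = 10/3
→ (10, 3).  Check: 10²=100, 11·3²=99, difference 1.

10 3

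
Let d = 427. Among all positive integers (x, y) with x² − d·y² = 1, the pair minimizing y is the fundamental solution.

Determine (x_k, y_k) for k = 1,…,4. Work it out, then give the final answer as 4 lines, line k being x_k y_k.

62 3
7687 372
953126 46125
118179937 5719128

√427 → a₀=20, period (1,1,1,40); ℓ=4 even so k=3
a_0=20:  p_0=20·1+0=20,  q_0=20·0+1=1
a_1=1:  p_1=1·20+1=21,  q_1=1·1+0=1
a_2=1:  p_2=1·21+20=41,  q_2=1·1+1=2
a_3=1:  p_3=1·41+21=62,  q_3=1·2+1=3
→ (62, 3).  Check: 62²=3844, 427·3²=3843, difference 1.
(x_2, y_2) = (62·62 + 427·3·3, 62·3 + 3·62) = (7687, 372)
(x_3, y_3) = (62·7687 + 427·3·372, 62·372 + 3·7687) = (953126, 46125)
(x_4, y_4) = (62·953126 + 427·3·46125, 62·46125 + 3·953126) = (118179937, 5719128)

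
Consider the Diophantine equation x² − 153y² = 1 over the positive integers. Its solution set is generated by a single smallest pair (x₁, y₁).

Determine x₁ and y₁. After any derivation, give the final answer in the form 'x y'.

[12; 2,1,2,2,2,1,2,24] for √153; ℓ=8 ⇒ convergent index 7
i=0: a=12 ⇒ p=12, q=1
i=1: a=2 ⇒ p=25, q=2
i=2: a=1 ⇒ p=37, q=3
…
i=4: a=2 ⇒ p=235, q=19
i=5: a=2 ⇒ p=569, q=46
i=6: a=1 ⇒ p=804, q=65
i=7: a=2 ⇒ p=2177, q=176
→ (2177, 176).  Check: 2177²=4739329, 153·176²=4739328, difference 1.

2177 176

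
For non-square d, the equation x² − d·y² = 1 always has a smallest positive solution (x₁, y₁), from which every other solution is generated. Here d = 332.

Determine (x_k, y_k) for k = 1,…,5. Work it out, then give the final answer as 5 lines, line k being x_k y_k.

13447 738
361643617 19847772
9726043422151 533785979430
261572211433685377 14355640110942648
7034723044571491106887 386080584609905595882

d=332: √d = [18; 4,1,1,8,1,1,4,36] (ℓ=8, even), read p_7/q_7
i=0: a=18 ⇒ p=18, q=1
…
i=2: a=1 ⇒ p=91, q=5
i=3: a=1 ⇒ p=164, q=9
…
i=6: a=1 ⇒ p=2970, q=163
i=7: a=4 ⇒ p=13447, q=738
→ (13447, 738).  Check: 13447²=180821809, 332·738²=180821808, difference 1.
(13447+738√332)^2 = 361643617 + 19847772√332
(13447+738√332)^3 = 9726043422151 + 533785979430√332
(13447+738√332)^4 = 261572211433685377 + 14355640110942648√332
(13447+738√332)^5 = 7034723044571491106887 + 386080584609905595882√332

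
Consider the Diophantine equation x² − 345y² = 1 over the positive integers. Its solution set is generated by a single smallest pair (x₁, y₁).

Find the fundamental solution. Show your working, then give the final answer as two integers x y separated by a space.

√345 → a₀=18, period (1,1,2,1,6,1,2,1,1,36); ℓ=10 even so k=9
step 0: (18, 1)  from 18·(1,0) + (0,1)
step 1: (19, 1)  from 1·(18,1) + (1,0)
…
step 5: (873, 47)  from 6·(130,7) + (93,5)
…
step 8: (3882, 209)  from 1·(2879,155) + (1003,54)
step 9: (6761, 364)  from 1·(3882,209) + (2879,155)
→ (6761, 364).  Check: 6761²=45711121, 345·364²=45711120, difference 1.

6761 364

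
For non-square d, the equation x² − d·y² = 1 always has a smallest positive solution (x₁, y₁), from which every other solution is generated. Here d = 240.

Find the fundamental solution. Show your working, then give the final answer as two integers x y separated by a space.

d=240: √d = [15; 2,30] (ℓ=2, even), read p_1/q_1
a_0=15:  p_0=15·1+0=15,  q_0=15·0+1=1
a_1=2:  p_1=2·15+1=31,  q_1=2·1+0=2
fundamental: x₁=31, y₁=2  (since 961 − 240·4 = 1)

31 2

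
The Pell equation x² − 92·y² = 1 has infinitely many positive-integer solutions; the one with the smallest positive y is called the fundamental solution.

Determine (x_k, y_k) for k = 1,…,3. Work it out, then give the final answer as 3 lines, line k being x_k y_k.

1151 120
2649601 276240
6099380351 635904360

√92 → a₀=9, period (1,1,2,4,2,1,1,18); ℓ=8 even so k=7
step 0: (9, 1)  from 9·(1,0) + (0,1)
step 1: (10, 1)  from 1·(9,1) + (1,0)
…
step 4: (211, 22)  from 4·(48,5) + (19,2)
…
step 6: (681, 71)  from 1·(470,49) + (211,22)
step 7: (1151, 120)  from 1·(681,71) + (470,49)
(x₁, y₁) = (1151, 120);  1151² − 92·120² = 1 ✓
(x_2, y_2) = (1151·1151 + 92·120·120, 1151·120 + 120·1151) = (2649601, 276240)
(x_3, y_3) = (1151·2649601 + 92·120·276240, 1151·276240 + 120·2649601) = (6099380351, 635904360)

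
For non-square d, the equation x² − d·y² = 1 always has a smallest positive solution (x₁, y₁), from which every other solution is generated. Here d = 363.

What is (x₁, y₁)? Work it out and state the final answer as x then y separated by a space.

d=363: √d = [19; 19,38] (ℓ=2, even), read p_1/q_1
k=0  a_k=19  p_k/q_k = 19/1
k=1  a_k=19  p_k/q_k = 362/19
(x₁, y₁) = (362, 19);  362² − 363·19² = 1 ✓

362 19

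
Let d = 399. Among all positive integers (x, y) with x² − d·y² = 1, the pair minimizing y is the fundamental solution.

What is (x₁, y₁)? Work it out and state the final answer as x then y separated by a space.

[19; 1,38] for √399; ℓ=2 ⇒ convergent index 1
step 0: (19, 1)  from 19·(1,0) + (0,1)
step 1: (20, 1)  from 1·(19,1) + (1,0)
fundamental: x₁=20, y₁=1  (since 400 − 399·1 = 1)

20 1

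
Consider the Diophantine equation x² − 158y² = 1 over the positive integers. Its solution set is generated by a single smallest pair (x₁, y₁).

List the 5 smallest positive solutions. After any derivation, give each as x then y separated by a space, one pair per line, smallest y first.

[12; 1,1,3,12,3,1,1,24] for √158; ℓ=8 ⇒ convergent index 7
step 0: (12, 1)  from 12·(1,0) + (0,1)
step 1: (13, 1)  from 1·(12,1) + (1,0)
…
step 5: (3331, 265)  from 3·(1081,86) + (88,7)
step 6: (4412, 351)  from 1·(3331,265) + (1081,86)
step 7: (7743, 616)  from 1·(4412,351) + (3331,265)
→ (7743, 616).  Check: 7743²=59954049, 158·616²=59954048, difference 1.
n=2: (7743,616)∘(7743,616) = (7743·7743+158·616·616, 7743·616+616·7743) = (119908097,9539376)
n=3: (119908097,9539376)∘(7743,616) = (7743·119908097+158·616·9539376, 7743·9539376+616·119908097) = (1856896782399,147726776120)
n=4: (1856896782399,147726776120)∘(7743,616) = (7743·1856896782399+158·616·147726776120, 7743·147726776120+616·1856896782399) = (28755903452322817,2287696845454944)
n=5: (28755903452322817,2287696845454944)∘(7743,616) = (7743·28755903452322817+158·616·2287696845454944, 7743·2287696845454944+616·28755903452322817) = (445313919005774361663,35427273200988486664)

7743 616
119908097 9539376
1856896782399 147726776120
28755903452322817 2287696845454944
445313919005774361663 35427273200988486664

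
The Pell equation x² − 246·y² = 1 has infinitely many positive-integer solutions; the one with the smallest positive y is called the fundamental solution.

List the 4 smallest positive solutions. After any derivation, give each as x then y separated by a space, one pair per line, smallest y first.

88805 5662
15772656049 1005627820
2801381440774085 178609557104538
497553357680112580801 31722843436331366360

[15; 1,2,5,1,14,1,5,2,1,30] for √246; ℓ=10 ⇒ convergent index 9
i=0: a=15 ⇒ p=15, q=1
i=1: a=1 ⇒ p=16, q=1
…
i=4: a=1 ⇒ p=298, q=19
i=5: a=14 ⇒ p=4423, q=282
i=6: a=1 ⇒ p=4721, q=301
…
i=8: a=2 ⇒ p=60777, q=3875
i=9: a=1 ⇒ p=88805, q=5662
→ (88805, 5662).  Check: 88805²=7886328025, 246·5662²=7886328024, difference 1.
(x_2, y_2) = (88805·88805 + 246·5662·5662, 88805·5662 + 5662·88805) = (15772656049, 1005627820)
(x_3, y_3) = (88805·15772656049 + 246·5662·1005627820, 88805·1005627820 + 5662·15772656049) = (2801381440774085, 178609557104538)
(x_4, y_4) = (88805·2801381440774085 + 246·5662·178609557104538, 88805·178609557104538 + 5662·2801381440774085) = (497553357680112580801, 31722843436331366360)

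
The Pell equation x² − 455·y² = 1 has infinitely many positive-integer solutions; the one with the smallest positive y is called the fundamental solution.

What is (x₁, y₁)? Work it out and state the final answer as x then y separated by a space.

d=455: √d = [21; 3,42] (ℓ=2, even), read p_1/q_1
a_0=21:  p_0=21·1+0=21,  q_0=21·0+1=1
a_1=3:  p_1=3·21+1=64,  q_1=3·1+0=3
→ (64, 3).  Check: 64²=4096, 455·3²=4095, difference 1.

64 3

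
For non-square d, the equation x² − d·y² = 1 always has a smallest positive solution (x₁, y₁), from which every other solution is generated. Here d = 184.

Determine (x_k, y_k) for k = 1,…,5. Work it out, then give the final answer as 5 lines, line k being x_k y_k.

24335 1794
1184384449 87313980
57643991108495 4249571404806
2805533046066067201 206826640184594040
136545293294391499564175 10066252573534620521994

[13; 1,1,3,2,1,2,1,2,3,1,1,26] for √184; ℓ=12 ⇒ convergent index 11
step 0: (13, 1)  from 13·(1,0) + (0,1)
…
step 3: (95, 7)  from 3·(27,2) + (14,1)
step 4: (217, 16)  from 2·(95,7) + (27,2)
step 5: (312, 23)  from 1·(217,16) + (95,7)
…
step 8: (3147, 232)  from 2·(1153,85) + (841,62)
step 9: (10594, 781)  from 3·(3147,232) + (1153,85)
step 10: (13741, 1013)  from 1·(10594,781) + (3147,232)
step 11: (24335, 1794)  from 1·(13741,1013) + (10594,781)
(x₁, y₁) = (24335, 1794);  24335² − 184·1794² = 1 ✓
(24335+1794√184)^2 = 1184384449 + 87313980√184
(24335+1794√184)^3 = 57643991108495 + 4249571404806√184
(24335+1794√184)^4 = 2805533046066067201 + 206826640184594040√184
(24335+1794√184)^5 = 136545293294391499564175 + 10066252573534620521994√184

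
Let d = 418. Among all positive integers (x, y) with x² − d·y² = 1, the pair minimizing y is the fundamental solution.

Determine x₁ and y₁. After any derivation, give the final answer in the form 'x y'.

d=418: √d = [20; 2,4,20,4,2,40] (ℓ=6, even), read p_5/q_5
a_0=20:  p_0=20·1+0=20,  q_0=20·0+1=1
…
a_4=4:  p_4=4·3721+184=15068,  q_4=4·182+9=737
a_5=2:  p_5=2·15068+3721=33857,  q_5=2·737+182=1656
fundamental: x₁=33857, y₁=1656  (since 1146296449 − 418·2742336 = 1)

33857 1656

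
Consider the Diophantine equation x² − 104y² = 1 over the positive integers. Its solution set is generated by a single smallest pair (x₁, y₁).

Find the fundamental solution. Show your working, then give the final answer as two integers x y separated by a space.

51 5

√104 = [10; 5,20, …], period ℓ=2 (even) → k=1
k=0  a_k=10  p_k/q_k = 10/1
k=1  a_k=5  p_k/q_k = 51/5
→ (51, 5).  Check: 51²=2601, 104·5²=2600, difference 1.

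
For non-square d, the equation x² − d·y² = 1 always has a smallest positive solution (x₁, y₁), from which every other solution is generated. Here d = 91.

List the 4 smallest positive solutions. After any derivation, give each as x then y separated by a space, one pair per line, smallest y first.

1574 165
4954951 519420
15598184174 1635133995
49103078824801 5147401296840

[9; 1,1,5,1,5,1,1,18] for √91; ℓ=8 ⇒ convergent index 7
i=0: a=9 ⇒ p=9, q=1
…
i=6: a=1 ⇒ p=849, q=89
i=7: a=1 ⇒ p=1574, q=165
fundamental: x₁=1574, y₁=165  (since 2477476 − 91·27225 = 1)
(x_2, y_2) = (1574·1574 + 91·165·165, 1574·165 + 165·1574) = (4954951, 519420)
(x_3, y_3) = (1574·4954951 + 91·165·519420, 1574·519420 + 165·4954951) = (15598184174, 1635133995)
(x_4, y_4) = (1574·15598184174 + 91·165·1635133995, 1574·1635133995 + 165·15598184174) = (49103078824801, 5147401296840)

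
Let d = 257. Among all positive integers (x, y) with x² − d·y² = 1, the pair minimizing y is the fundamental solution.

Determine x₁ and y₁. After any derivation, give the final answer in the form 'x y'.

513 32

[16; 32] for √257; ℓ=1 ⇒ convergent index 1
i=0: a=16 ⇒ p=16, q=1
i=1: a=32 ⇒ p=513, q=32
fundamental: x₁=513, y₁=32  (since 263169 − 257·1024 = 1)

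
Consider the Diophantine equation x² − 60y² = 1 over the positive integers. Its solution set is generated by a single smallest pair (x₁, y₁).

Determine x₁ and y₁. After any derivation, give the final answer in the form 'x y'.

31 4

√60 = [7; 1,2,1,14, …], period ℓ=4 (even) → k=3
i=0: a=7 ⇒ p=7, q=1
i=1: a=1 ⇒ p=8, q=1
i=2: a=2 ⇒ p=23, q=3
i=3: a=1 ⇒ p=31, q=4
fundamental: x₁=31, y₁=4  (since 961 − 60·16 = 1)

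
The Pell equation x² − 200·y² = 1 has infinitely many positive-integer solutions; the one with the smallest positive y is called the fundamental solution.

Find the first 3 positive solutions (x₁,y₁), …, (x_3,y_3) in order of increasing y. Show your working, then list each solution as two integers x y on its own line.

√200 → a₀=14, period (7,28); ℓ=2 even so k=1
step 0: (14, 1)  from 14·(1,0) + (0,1)
step 1: (99, 7)  from 7·(14,1) + (1,0)
fundamental: x₁=99, y₁=7  (since 9801 − 200·49 = 1)
(x_2, y_2) = (99·99 + 200·7·7, 99·7 + 7·99) = (19601, 1386)
(x_3, y_3) = (99·19601 + 200·7·1386, 99·1386 + 7·19601) = (3880899, 274421)

99 7
19601 1386
3880899 274421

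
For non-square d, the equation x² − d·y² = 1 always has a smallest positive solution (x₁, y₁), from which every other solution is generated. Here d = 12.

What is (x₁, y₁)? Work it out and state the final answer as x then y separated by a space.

√12 → a₀=3, period (2,6); ℓ=2 even so k=1
i=0: a=3 ⇒ p=3, q=1
i=1: a=2 ⇒ p=7, q=2
fundamental: x₁=7, y₁=2  (since 49 − 12·4 = 1)

7 2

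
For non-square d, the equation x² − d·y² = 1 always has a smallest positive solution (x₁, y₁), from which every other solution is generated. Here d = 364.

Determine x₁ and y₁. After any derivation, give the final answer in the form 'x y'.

√364 = [19; 12,1,2,3,1,8,1,3,2,1,12,38, …], period ℓ=12 (even) → k=11
i=0: a=19 ⇒ p=19, q=1
…
i=3: a=2 ⇒ p=725, q=38
…
i=6: a=8 ⇒ p=27607, q=1447
i=7: a=1 ⇒ p=30755, q=1612
…
i=10: a=1 ⇒ p=390371, q=20461
i=11: a=12 ⇒ p=4954951, q=259710
→ (4954951, 259710).  Check: 4954951²=24551539412401, 364·259710²=24551539412400, difference 1.

4954951 259710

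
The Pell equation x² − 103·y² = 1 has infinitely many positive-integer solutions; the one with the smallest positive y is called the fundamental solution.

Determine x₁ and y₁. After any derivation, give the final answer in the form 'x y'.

√103 = [10; 6,1,2,1,1,9,1,1,2,1,6,20, …], period ℓ=12 (even) → k=11
i=0: a=10 ⇒ p=10, q=1
i=1: a=6 ⇒ p=61, q=6
i=2: a=1 ⇒ p=71, q=7
…
i=4: a=1 ⇒ p=274, q=27
i=5: a=1 ⇒ p=477, q=47
…
i=7: a=1 ⇒ p=5044, q=497
i=8: a=1 ⇒ p=9611, q=947
i=9: a=2 ⇒ p=24266, q=2391
i=10: a=1 ⇒ p=33877, q=3338
i=11: a=6 ⇒ p=227528, q=22419
fundamental: x₁=227528, y₁=22419  (since 51768990784 − 103·502611561 = 1)

227528 22419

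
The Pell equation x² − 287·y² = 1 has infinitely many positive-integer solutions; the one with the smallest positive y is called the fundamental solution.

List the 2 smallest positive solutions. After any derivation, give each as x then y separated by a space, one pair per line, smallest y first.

288 17
165887 9792

√287 → a₀=16, period (1,15,1,32); ℓ=4 even so k=3
step 0: (16, 1)  from 16·(1,0) + (0,1)
…
step 2: (271, 16)  from 15·(17,1) + (16,1)
step 3: (288, 17)  from 1·(271,16) + (17,1)
→ (288, 17).  Check: 288²=82944, 287·17²=82943, difference 1.
(288+17√287)^2 = 165887 + 9792√287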